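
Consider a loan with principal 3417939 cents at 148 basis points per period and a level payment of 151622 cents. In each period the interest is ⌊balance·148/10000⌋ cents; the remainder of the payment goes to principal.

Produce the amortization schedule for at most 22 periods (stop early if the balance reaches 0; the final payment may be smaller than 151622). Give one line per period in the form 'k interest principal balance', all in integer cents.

1. interest=⌊3417939·148/10000⌋=50585; principal=151622-50585=101037; balance=3417939-101037=3316902
2. interest=⌊3316902·148/10000⌋=49090; principal=151622-49090=102532; balance=3316902-102532=3214370
3. interest=⌊3214370·148/10000⌋=47572; principal=151622-47572=104050; balance=3214370-104050=3110320
4. interest=⌊3110320·148/10000⌋=46032; principal=151622-46032=105590; balance=3110320-105590=3004730
5. interest=⌊3004730·148/10000⌋=44470; principal=151622-44470=107152; balance=3004730-107152=2897578
6. interest=⌊2897578·148/10000⌋=42884; principal=151622-42884=108738; balance=2897578-108738=2788840
7. interest=⌊2788840·148/10000⌋=41274; principal=151622-41274=110348; balance=2788840-110348=2678492
8. interest=⌊2678492·148/10000⌋=39641; principal=151622-39641=111981; balance=2678492-111981=2566511
9. interest=⌊2566511·148/10000⌋=37984; principal=151622-37984=113638; balance=2566511-113638=2452873
10. interest=⌊2452873·148/10000⌋=36302; principal=151622-36302=115320; balance=2452873-115320=2337553
11. interest=⌊2337553·148/10000⌋=34595; principal=151622-34595=117027; balance=2337553-117027=2220526
12. interest=⌊2220526·148/10000⌋=32863; principal=151622-32863=118759; balance=2220526-118759=2101767
13. interest=⌊2101767·148/10000⌋=31106; principal=151622-31106=120516; balance=2101767-120516=1981251
14. interest=⌊1981251·148/10000⌋=29322; principal=151622-29322=122300; balance=1981251-122300=1858951
15. interest=⌊1858951·148/10000⌋=27512; principal=151622-27512=124110; balance=1858951-124110=1734841
16. interest=⌊1734841·148/10000⌋=25675; principal=151622-25675=125947; balance=1734841-125947=1608894
17. interest=⌊1608894·148/10000⌋=23811; principal=151622-23811=127811; balance=1608894-127811=1481083
18. interest=⌊1481083·148/10000⌋=21920; principal=151622-21920=129702; balance=1481083-129702=1351381
19. interest=⌊1351381·148/10000⌋=20000; principal=151622-20000=131622; balance=1351381-131622=1219759
20. interest=⌊1219759·148/10000⌋=18052; principal=151622-18052=133570; balance=1219759-133570=1086189
21. interest=⌊1086189·148/10000⌋=16075; principal=151622-16075=135547; balance=1086189-135547=950642
22. interest=⌊950642·148/10000⌋=14069; principal=151622-14069=137553; balance=950642-137553=813089

1 50585 101037 3316902
2 49090 102532 3214370
3 47572 104050 3110320
4 46032 105590 3004730
5 44470 107152 2897578
6 42884 108738 2788840
7 41274 110348 2678492
8 39641 111981 2566511
9 37984 113638 2452873
10 36302 115320 2337553
11 34595 117027 2220526
12 32863 118759 2101767
13 31106 120516 1981251
14 29322 122300 1858951
15 27512 124110 1734841
16 25675 125947 1608894
17 23811 127811 1481083
18 21920 129702 1351381
19 20000 131622 1219759
20 18052 133570 1086189
21 16075 135547 950642
22 14069 137553 813089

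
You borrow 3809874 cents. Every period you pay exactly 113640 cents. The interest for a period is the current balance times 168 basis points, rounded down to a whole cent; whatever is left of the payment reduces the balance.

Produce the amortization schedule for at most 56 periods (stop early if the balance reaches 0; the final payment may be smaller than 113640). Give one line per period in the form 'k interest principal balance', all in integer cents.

1. interest=⌊3809874·168/10000⌋=64005; principal=113640-64005=49635; balance=3809874-49635=3760239
2. interest=⌊3760239·168/10000⌋=63172; principal=113640-63172=50468; balance=3760239-50468=3709771
3. interest=⌊3709771·168/10000⌋=62324; principal=113640-62324=51316; balance=3709771-51316=3658455
4. interest=⌊3658455·168/10000⌋=61462; principal=113640-61462=52178; balance=3658455-52178=3606277
5. interest=⌊3606277·168/10000⌋=60585; principal=113640-60585=53055; balance=3606277-53055=3553222
6. interest=⌊3553222·168/10000⌋=59694; principal=113640-59694=53946; balance=3553222-53946=3499276
7. interest=⌊3499276·168/10000⌋=58787; principal=113640-58787=54853; balance=3499276-54853=3444423
8. interest=⌊3444423·168/10000⌋=57866; principal=113640-57866=55774; balance=3444423-55774=3388649
9. interest=⌊3388649·168/10000⌋=56929; principal=113640-56929=56711; balance=3388649-56711=3331938
10. interest=⌊3331938·168/10000⌋=55976; principal=113640-55976=57664; balance=3331938-57664=3274274
11. interest=⌊3274274·168/10000⌋=55007; principal=113640-55007=58633; balance=3274274-58633=3215641
12. interest=⌊3215641·168/10000⌋=54022; principal=113640-54022=59618; balance=3215641-59618=3156023
13. interest=⌊3156023·168/10000⌋=53021; principal=113640-53021=60619; balance=3156023-60619=3095404
14. interest=⌊3095404·168/10000⌋=52002; principal=113640-52002=61638; balance=3095404-61638=3033766
15. interest=⌊3033766·168/10000⌋=50967; principal=113640-50967=62673; balance=3033766-62673=2971093
16. interest=⌊2971093·168/10000⌋=49914; principal=113640-49914=63726; balance=2971093-63726=2907367
17. interest=⌊2907367·168/10000⌋=48843; principal=113640-48843=64797; balance=2907367-64797=2842570
18. interest=⌊2842570·168/10000⌋=47755; principal=113640-47755=65885; balance=2842570-65885=2776685
19. interest=⌊2776685·168/10000⌋=46648; principal=113640-46648=66992; balance=2776685-66992=2709693
20. interest=⌊2709693·168/10000⌋=45522; principal=113640-45522=68118; balance=2709693-68118=2641575
21. interest=⌊2641575·168/10000⌋=44378; principal=113640-44378=69262; balance=2641575-69262=2572313
22. interest=⌊2572313·168/10000⌋=43214; principal=113640-43214=70426; balance=2572313-70426=2501887
23. interest=⌊2501887·168/10000⌋=42031; principal=113640-42031=71609; balance=2501887-71609=2430278
24. interest=⌊2430278·168/10000⌋=40828; principal=113640-40828=72812; balance=2430278-72812=2357466
25. interest=⌊2357466·168/10000⌋=39605; principal=113640-39605=74035; balance=2357466-74035=2283431
26. interest=⌊2283431·168/10000⌋=38361; principal=113640-38361=75279; balance=2283431-75279=2208152
27. interest=⌊2208152·168/10000⌋=37096; principal=113640-37096=76544; balance=2208152-76544=2131608
28. interest=⌊2131608·168/10000⌋=35811; principal=113640-35811=77829; balance=2131608-77829=2053779
29. interest=⌊2053779·168/10000⌋=34503; principal=113640-34503=79137; balance=2053779-79137=1974642
30. interest=⌊1974642·168/10000⌋=33173; principal=113640-33173=80467; balance=1974642-80467=1894175
31. interest=⌊1894175·168/10000⌋=31822; principal=113640-31822=81818; balance=1894175-81818=1812357
32. interest=⌊1812357·168/10000⌋=30447; principal=113640-30447=83193; balance=1812357-83193=1729164
33. interest=⌊1729164·168/10000⌋=29049; principal=113640-29049=84591; balance=1729164-84591=1644573
34. interest=⌊1644573·168/10000⌋=27628; principal=113640-27628=86012; balance=1644573-86012=1558561
35. interest=⌊1558561·168/10000⌋=26183; principal=113640-26183=87457; balance=1558561-87457=1471104
36. interest=⌊1471104·168/10000⌋=24714; principal=113640-24714=88926; balance=1471104-88926=1382178
37. interest=⌊1382178·168/10000⌋=23220; principal=113640-23220=90420; balance=1382178-90420=1291758
38. interest=⌊1291758·168/10000⌋=21701; principal=113640-21701=91939; balance=1291758-91939=1199819
39. interest=⌊1199819·168/10000⌋=20156; principal=113640-20156=93484; balance=1199819-93484=1106335
40. interest=⌊1106335·168/10000⌋=18586; principal=113640-18586=95054; balance=1106335-95054=1011281
41. interest=⌊1011281·168/10000⌋=16989; principal=113640-16989=96651; balance=1011281-96651=914630
42. interest=⌊914630·168/10000⌋=15365; principal=113640-15365=98275; balance=914630-98275=816355
43. interest=⌊816355·168/10000⌋=13714; principal=113640-13714=99926; balance=816355-99926=716429
44. interest=⌊716429·168/10000⌋=12036; principal=113640-12036=101604; balance=716429-101604=614825
45. interest=⌊614825·168/10000⌋=10329; principal=113640-10329=103311; balance=614825-103311=511514
46. interest=⌊511514·168/10000⌋=8593; principal=113640-8593=105047; balance=511514-105047=406467
47. interest=⌊406467·168/10000⌋=6828; principal=113640-6828=106812; balance=406467-106812=299655
48. interest=⌊299655·168/10000⌋=5034; principal=113640-5034=108606; balance=299655-108606=191049
49. interest=⌊191049·168/10000⌋=3209; principal=113640-3209=110431; balance=191049-110431=80618
50. interest=⌊80618·168/10000⌋=1354; principal=min(113640-1354,80618)=80618; balance=80618-80618=0

1 64005 49635 3760239
2 63172 50468 3709771
3 62324 51316 3658455
4 61462 52178 3606277
5 60585 53055 3553222
6 59694 53946 3499276
7 58787 54853 3444423
8 57866 55774 3388649
9 56929 56711 3331938
10 55976 57664 3274274
11 55007 58633 3215641
12 54022 59618 3156023
13 53021 60619 3095404
14 52002 61638 3033766
15 50967 62673 2971093
16 49914 63726 2907367
17 48843 64797 2842570
18 47755 65885 2776685
19 46648 66992 2709693
20 45522 68118 2641575
21 44378 69262 2572313
22 43214 70426 2501887
23 42031 71609 2430278
24 40828 72812 2357466
25 39605 74035 2283431
26 38361 75279 2208152
27 37096 76544 2131608
28 35811 77829 2053779
29 34503 79137 1974642
30 33173 80467 1894175
31 31822 81818 1812357
32 30447 83193 1729164
33 29049 84591 1644573
34 27628 86012 1558561
35 26183 87457 1471104
36 24714 88926 1382178
37 23220 90420 1291758
38 21701 91939 1199819
39 20156 93484 1106335
40 18586 95054 1011281
41 16989 96651 914630
42 15365 98275 816355
43 13714 99926 716429
44 12036 101604 614825
45 10329 103311 511514
46 8593 105047 406467
47 6828 106812 299655
48 5034 108606 191049
49 3209 110431 80618
50 1354 80618 0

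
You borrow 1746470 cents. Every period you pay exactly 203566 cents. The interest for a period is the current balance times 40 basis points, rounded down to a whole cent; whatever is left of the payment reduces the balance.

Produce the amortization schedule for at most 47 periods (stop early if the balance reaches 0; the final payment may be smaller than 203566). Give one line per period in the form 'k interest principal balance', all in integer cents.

1. interest=⌊1746470·40/10000⌋=6985; principal=203566-6985=196581; balance=1746470-196581=1549889
2. interest=⌊1549889·40/10000⌋=6199; principal=203566-6199=197367; balance=1549889-197367=1352522
3. interest=⌊1352522·40/10000⌋=5410; principal=203566-5410=198156; balance=1352522-198156=1154366
4. interest=⌊1154366·40/10000⌋=4617; principal=203566-4617=198949; balance=1154366-198949=955417
5. interest=⌊955417·40/10000⌋=3821; principal=203566-3821=199745; balance=955417-199745=755672
6. interest=⌊755672·40/10000⌋=3022; principal=203566-3022=200544; balance=755672-200544=555128
7. interest=⌊555128·40/10000⌋=2220; principal=203566-2220=201346; balance=555128-201346=353782
8. interest=⌊353782·40/10000⌋=1415; principal=203566-1415=202151; balance=353782-202151=151631
9. interest=⌊151631·40/10000⌋=606; principal=min(203566-606,151631)=151631; balance=151631-151631=0

1 6985 196581 1549889
2 6199 197367 1352522
3 5410 198156 1154366
4 4617 198949 955417
5 3821 199745 755672
6 3022 200544 555128
7 2220 201346 353782
8 1415 202151 151631
9 606 151631 0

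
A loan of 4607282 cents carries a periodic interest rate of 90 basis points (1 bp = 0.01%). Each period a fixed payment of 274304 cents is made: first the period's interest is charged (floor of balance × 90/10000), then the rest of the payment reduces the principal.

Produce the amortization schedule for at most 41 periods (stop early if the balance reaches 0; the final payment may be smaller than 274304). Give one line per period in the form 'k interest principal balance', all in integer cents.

1 41465 232839 4374443
2 39369 234935 4139508
3 37255 237049 3902459
4 35122 239182 3663277
5 32969 241335 3421942
6 30797 243507 3178435
7 28605 245699 2932736
8 26394 247910 2684826
9 24163 250141 2434685
10 21912 252392 2182293
11 19640 254664 1927629
12 17348 256956 1670673
13 15036 259268 1411405
14 12702 261602 1149803
15 10348 263956 885847
16 7972 266332 619515
17 5575 268729 350786
18 3157 271147 79639
19 716 79639 0

1. interest=⌊4607282·90/10000⌋=41465; principal=274304-41465=232839; balance=4607282-232839=4374443
2. interest=⌊4374443·90/10000⌋=39369; principal=274304-39369=234935; balance=4374443-234935=4139508
3. interest=⌊4139508·90/10000⌋=37255; principal=274304-37255=237049; balance=4139508-237049=3902459
4. interest=⌊3902459·90/10000⌋=35122; principal=274304-35122=239182; balance=3902459-239182=3663277
5. interest=⌊3663277·90/10000⌋=32969; principal=274304-32969=241335; balance=3663277-241335=3421942
6. interest=⌊3421942·90/10000⌋=30797; principal=274304-30797=243507; balance=3421942-243507=3178435
7. interest=⌊3178435·90/10000⌋=28605; principal=274304-28605=245699; balance=3178435-245699=2932736
8. interest=⌊2932736·90/10000⌋=26394; principal=274304-26394=247910; balance=2932736-247910=2684826
9. interest=⌊2684826·90/10000⌋=24163; principal=274304-24163=250141; balance=2684826-250141=2434685
10. interest=⌊2434685·90/10000⌋=21912; principal=274304-21912=252392; balance=2434685-252392=2182293
11. interest=⌊2182293·90/10000⌋=19640; principal=274304-19640=254664; balance=2182293-254664=1927629
12. interest=⌊1927629·90/10000⌋=17348; principal=274304-17348=256956; balance=1927629-256956=1670673
13. interest=⌊1670673·90/10000⌋=15036; principal=274304-15036=259268; balance=1670673-259268=1411405
14. interest=⌊1411405·90/10000⌋=12702; principal=274304-12702=261602; balance=1411405-261602=1149803
15. interest=⌊1149803·90/10000⌋=10348; principal=274304-10348=263956; balance=1149803-263956=885847
16. interest=⌊885847·90/10000⌋=7972; principal=274304-7972=266332; balance=885847-266332=619515
17. interest=⌊619515·90/10000⌋=5575; principal=274304-5575=268729; balance=619515-268729=350786
18. interest=⌊350786·90/10000⌋=3157; principal=274304-3157=271147; balance=350786-271147=79639
19. interest=⌊79639·90/10000⌋=716; principal=min(274304-716,79639)=79639; balance=79639-79639=0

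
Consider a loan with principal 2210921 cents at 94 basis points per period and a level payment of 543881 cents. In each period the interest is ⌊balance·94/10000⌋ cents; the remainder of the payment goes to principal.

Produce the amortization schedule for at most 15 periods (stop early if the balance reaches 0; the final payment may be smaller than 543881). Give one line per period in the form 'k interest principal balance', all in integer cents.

1 20782 523099 1687822
2 15865 528016 1159806
3 10902 532979 626827
4 5892 537989 88838
5 835 88838 0

1. interest=⌊2210921·94/10000⌋=20782; principal=543881-20782=523099; balance=2210921-523099=1687822
2. interest=⌊1687822·94/10000⌋=15865; principal=543881-15865=528016; balance=1687822-528016=1159806
3. interest=⌊1159806·94/10000⌋=10902; principal=543881-10902=532979; balance=1159806-532979=626827
4. interest=⌊626827·94/10000⌋=5892; principal=543881-5892=537989; balance=626827-537989=88838
5. interest=⌊88838·94/10000⌋=835; principal=min(543881-835,88838)=88838; balance=88838-88838=0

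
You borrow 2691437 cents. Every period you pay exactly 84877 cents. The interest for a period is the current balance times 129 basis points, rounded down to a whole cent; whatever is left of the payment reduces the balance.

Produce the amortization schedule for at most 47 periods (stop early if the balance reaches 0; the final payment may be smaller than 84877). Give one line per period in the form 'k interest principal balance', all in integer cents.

1. interest=⌊2691437·129/10000⌋=34719; principal=84877-34719=50158; balance=2691437-50158=2641279
2. interest=⌊2641279·129/10000⌋=34072; principal=84877-34072=50805; balance=2641279-50805=2590474
3. interest=⌊2590474·129/10000⌋=33417; principal=84877-33417=51460; balance=2590474-51460=2539014
4. interest=⌊2539014·129/10000⌋=32753; principal=84877-32753=52124; balance=2539014-52124=2486890
5. interest=⌊2486890·129/10000⌋=32080; principal=84877-32080=52797; balance=2486890-52797=2434093
6. interest=⌊2434093·129/10000⌋=31399; principal=84877-31399=53478; balance=2434093-53478=2380615
7. interest=⌊2380615·129/10000⌋=30709; principal=84877-30709=54168; balance=2380615-54168=2326447
8. interest=⌊2326447·129/10000⌋=30011; principal=84877-30011=54866; balance=2326447-54866=2271581
9. interest=⌊2271581·129/10000⌋=29303; principal=84877-29303=55574; balance=2271581-55574=2216007
10. interest=⌊2216007·129/10000⌋=28586; principal=84877-28586=56291; balance=2216007-56291=2159716
11. interest=⌊2159716·129/10000⌋=27860; principal=84877-27860=57017; balance=2159716-57017=2102699
12. interest=⌊2102699·129/10000⌋=27124; principal=84877-27124=57753; balance=2102699-57753=2044946
13. interest=⌊2044946·129/10000⌋=26379; principal=84877-26379=58498; balance=2044946-58498=1986448
14. interest=⌊1986448·129/10000⌋=25625; principal=84877-25625=59252; balance=1986448-59252=1927196
15. interest=⌊1927196·129/10000⌋=24860; principal=84877-24860=60017; balance=1927196-60017=1867179
16. interest=⌊1867179·129/10000⌋=24086; principal=84877-24086=60791; balance=1867179-60791=1806388
17. interest=⌊1806388·129/10000⌋=23302; principal=84877-23302=61575; balance=1806388-61575=1744813
18. interest=⌊1744813·129/10000⌋=22508; principal=84877-22508=62369; balance=1744813-62369=1682444
19. interest=⌊1682444·129/10000⌋=21703; principal=84877-21703=63174; balance=1682444-63174=1619270
20. interest=⌊1619270·129/10000⌋=20888; principal=84877-20888=63989; balance=1619270-63989=1555281
21. interest=⌊1555281·129/10000⌋=20063; principal=84877-20063=64814; balance=1555281-64814=1490467
22. interest=⌊1490467·129/10000⌋=19227; principal=84877-19227=65650; balance=1490467-65650=1424817
23. interest=⌊1424817·129/10000⌋=18380; principal=84877-18380=66497; balance=1424817-66497=1358320
24. interest=⌊1358320·129/10000⌋=17522; principal=84877-17522=67355; balance=1358320-67355=1290965
25. interest=⌊1290965·129/10000⌋=16653; principal=84877-16653=68224; balance=1290965-68224=1222741
26. interest=⌊1222741·129/10000⌋=15773; principal=84877-15773=69104; balance=1222741-69104=1153637
27. interest=⌊1153637·129/10000⌋=14881; principal=84877-14881=69996; balance=1153637-69996=1083641
28. interest=⌊1083641·129/10000⌋=13978; principal=84877-13978=70899; balance=1083641-70899=1012742
29. interest=⌊1012742·129/10000⌋=13064; principal=84877-13064=71813; balance=1012742-71813=940929
30. interest=⌊940929·129/10000⌋=12137; principal=84877-12137=72740; balance=940929-72740=868189
31. interest=⌊868189·129/10000⌋=11199; principal=84877-11199=73678; balance=868189-73678=794511
32. interest=⌊794511·129/10000⌋=10249; principal=84877-10249=74628; balance=794511-74628=719883
33. interest=⌊719883·129/10000⌋=9286; principal=84877-9286=75591; balance=719883-75591=644292
34. interest=⌊644292·129/10000⌋=8311; principal=84877-8311=76566; balance=644292-76566=567726
35. interest=⌊567726·129/10000⌋=7323; principal=84877-7323=77554; balance=567726-77554=490172
36. interest=⌊490172·129/10000⌋=6323; principal=84877-6323=78554; balance=490172-78554=411618
37. interest=⌊411618·129/10000⌋=5309; principal=84877-5309=79568; balance=411618-79568=332050
38. interest=⌊332050·129/10000⌋=4283; principal=84877-4283=80594; balance=332050-80594=251456
39. interest=⌊251456·129/10000⌋=3243; principal=84877-3243=81634; balance=251456-81634=169822
40. interest=⌊169822·129/10000⌋=2190; principal=84877-2190=82687; balance=169822-82687=87135
41. interest=⌊87135·129/10000⌋=1124; principal=84877-1124=83753; balance=87135-83753=3382
42. interest=⌊3382·129/10000⌋=43; principal=min(84877-43,3382)=3382; balance=3382-3382=0

1 34719 50158 2641279
2 34072 50805 2590474
3 33417 51460 2539014
4 32753 52124 2486890
5 32080 52797 2434093
6 31399 53478 2380615
7 30709 54168 2326447
8 30011 54866 2271581
9 29303 55574 2216007
10 28586 56291 2159716
11 27860 57017 2102699
12 27124 57753 2044946
13 26379 58498 1986448
14 25625 59252 1927196
15 24860 60017 1867179
16 24086 60791 1806388
17 23302 61575 1744813
18 22508 62369 1682444
19 21703 63174 1619270
20 20888 63989 1555281
21 20063 64814 1490467
22 19227 65650 1424817
23 18380 66497 1358320
24 17522 67355 1290965
25 16653 68224 1222741
26 15773 69104 1153637
27 14881 69996 1083641
28 13978 70899 1012742
29 13064 71813 940929
30 12137 72740 868189
31 11199 73678 794511
32 10249 74628 719883
33 9286 75591 644292
34 8311 76566 567726
35 7323 77554 490172
36 6323 78554 411618
37 5309 79568 332050
38 4283 80594 251456
39 3243 81634 169822
40 2190 82687 87135
41 1124 83753 3382
42 43 3382 0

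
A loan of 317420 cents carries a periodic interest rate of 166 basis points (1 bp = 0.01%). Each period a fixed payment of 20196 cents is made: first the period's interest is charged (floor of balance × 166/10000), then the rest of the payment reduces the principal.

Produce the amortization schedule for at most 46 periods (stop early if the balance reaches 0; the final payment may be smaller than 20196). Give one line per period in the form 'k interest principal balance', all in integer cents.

1 5269 14927 302493
2 5021 15175 287318
3 4769 15427 271891
4 4513 15683 256208
5 4253 15943 240265
6 3988 16208 224057
7 3719 16477 207580
8 3445 16751 190829
9 3167 17029 173800
10 2885 17311 156489
11 2597 17599 138890
12 2305 17891 120999
13 2008 18188 102811
14 1706 18490 84321
15 1399 18797 65524
16 1087 19109 46415
17 770 19426 26989
18 448 19748 7241
19 120 7241 0

1. interest=⌊317420·166/10000⌋=5269; principal=20196-5269=14927; balance=317420-14927=302493
2. interest=⌊302493·166/10000⌋=5021; principal=20196-5021=15175; balance=302493-15175=287318
3. interest=⌊287318·166/10000⌋=4769; principal=20196-4769=15427; balance=287318-15427=271891
4. interest=⌊271891·166/10000⌋=4513; principal=20196-4513=15683; balance=271891-15683=256208
5. interest=⌊256208·166/10000⌋=4253; principal=20196-4253=15943; balance=256208-15943=240265
6. interest=⌊240265·166/10000⌋=3988; principal=20196-3988=16208; balance=240265-16208=224057
7. interest=⌊224057·166/10000⌋=3719; principal=20196-3719=16477; balance=224057-16477=207580
8. interest=⌊207580·166/10000⌋=3445; principal=20196-3445=16751; balance=207580-16751=190829
9. interest=⌊190829·166/10000⌋=3167; principal=20196-3167=17029; balance=190829-17029=173800
10. interest=⌊173800·166/10000⌋=2885; principal=20196-2885=17311; balance=173800-17311=156489
11. interest=⌊156489·166/10000⌋=2597; principal=20196-2597=17599; balance=156489-17599=138890
12. interest=⌊138890·166/10000⌋=2305; principal=20196-2305=17891; balance=138890-17891=120999
13. interest=⌊120999·166/10000⌋=2008; principal=20196-2008=18188; balance=120999-18188=102811
14. interest=⌊102811·166/10000⌋=1706; principal=20196-1706=18490; balance=102811-18490=84321
15. interest=⌊84321·166/10000⌋=1399; principal=20196-1399=18797; balance=84321-18797=65524
16. interest=⌊65524·166/10000⌋=1087; principal=20196-1087=19109; balance=65524-19109=46415
17. interest=⌊46415·166/10000⌋=770; principal=20196-770=19426; balance=46415-19426=26989
18. interest=⌊26989·166/10000⌋=448; principal=20196-448=19748; balance=26989-19748=7241
19. interest=⌊7241·166/10000⌋=120; principal=min(20196-120,7241)=7241; balance=7241-7241=0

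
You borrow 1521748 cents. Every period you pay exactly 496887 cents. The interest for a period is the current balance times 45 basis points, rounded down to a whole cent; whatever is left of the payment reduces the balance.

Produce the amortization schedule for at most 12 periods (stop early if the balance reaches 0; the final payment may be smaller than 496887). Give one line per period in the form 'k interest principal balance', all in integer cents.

1 6847 490040 1031708
2 4642 492245 539463
3 2427 494460 45003
4 202 45003 0

1. interest=⌊1521748·45/10000⌋=6847; principal=496887-6847=490040; balance=1521748-490040=1031708
2. interest=⌊1031708·45/10000⌋=4642; principal=496887-4642=492245; balance=1031708-492245=539463
3. interest=⌊539463·45/10000⌋=2427; principal=496887-2427=494460; balance=539463-494460=45003
4. interest=⌊45003·45/10000⌋=202; principal=min(496887-202,45003)=45003; balance=45003-45003=0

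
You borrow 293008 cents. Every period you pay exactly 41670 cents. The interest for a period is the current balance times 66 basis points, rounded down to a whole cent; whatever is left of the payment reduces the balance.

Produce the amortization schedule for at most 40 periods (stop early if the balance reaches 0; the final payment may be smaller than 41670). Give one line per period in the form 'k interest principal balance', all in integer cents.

1 1933 39737 253271
2 1671 39999 213272
3 1407 40263 173009
4 1141 40529 132480
5 874 40796 91684
6 605 41065 50619
7 334 41336 9283
8 61 9283 0

1. interest=⌊293008·66/10000⌋=1933; principal=41670-1933=39737; balance=293008-39737=253271
2. interest=⌊253271·66/10000⌋=1671; principal=41670-1671=39999; balance=253271-39999=213272
3. interest=⌊213272·66/10000⌋=1407; principal=41670-1407=40263; balance=213272-40263=173009
4. interest=⌊173009·66/10000⌋=1141; principal=41670-1141=40529; balance=173009-40529=132480
5. interest=⌊132480·66/10000⌋=874; principal=41670-874=40796; balance=132480-40796=91684
6. interest=⌊91684·66/10000⌋=605; principal=41670-605=41065; balance=91684-41065=50619
7. interest=⌊50619·66/10000⌋=334; principal=41670-334=41336; balance=50619-41336=9283
8. interest=⌊9283·66/10000⌋=61; principal=min(41670-61,9283)=9283; balance=9283-9283=0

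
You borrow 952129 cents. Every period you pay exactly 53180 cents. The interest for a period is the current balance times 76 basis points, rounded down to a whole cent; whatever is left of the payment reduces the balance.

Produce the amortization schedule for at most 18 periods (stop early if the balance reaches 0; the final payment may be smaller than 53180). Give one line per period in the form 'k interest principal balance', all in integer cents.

1. interest=⌊952129·76/10000⌋=7236; principal=53180-7236=45944; balance=952129-45944=906185
2. interest=⌊906185·76/10000⌋=6887; principal=53180-6887=46293; balance=906185-46293=859892
3. interest=⌊859892·76/10000⌋=6535; principal=53180-6535=46645; balance=859892-46645=813247
4. interest=⌊813247·76/10000⌋=6180; principal=53180-6180=47000; balance=813247-47000=766247
5. interest=⌊766247·76/10000⌋=5823; principal=53180-5823=47357; balance=766247-47357=718890
6. interest=⌊718890·76/10000⌋=5463; principal=53180-5463=47717; balance=718890-47717=671173
7. interest=⌊671173·76/10000⌋=5100; principal=53180-5100=48080; balance=671173-48080=623093
8. interest=⌊623093·76/10000⌋=4735; principal=53180-4735=48445; balance=623093-48445=574648
9. interest=⌊574648·76/10000⌋=4367; principal=53180-4367=48813; balance=574648-48813=525835
10. interest=⌊525835·76/10000⌋=3996; principal=53180-3996=49184; balance=525835-49184=476651
11. interest=⌊476651·76/10000⌋=3622; principal=53180-3622=49558; balance=476651-49558=427093
12. interest=⌊427093·76/10000⌋=3245; principal=53180-3245=49935; balance=427093-49935=377158
13. interest=⌊377158·76/10000⌋=2866; principal=53180-2866=50314; balance=377158-50314=326844
14. interest=⌊326844·76/10000⌋=2484; principal=53180-2484=50696; balance=326844-50696=276148
15. interest=⌊276148·76/10000⌋=2098; principal=53180-2098=51082; balance=276148-51082=225066
16. interest=⌊225066·76/10000⌋=1710; principal=53180-1710=51470; balance=225066-51470=173596
17. interest=⌊173596·76/10000⌋=1319; principal=53180-1319=51861; balance=173596-51861=121735
18. interest=⌊121735·76/10000⌋=925; principal=53180-925=52255; balance=121735-52255=69480

1 7236 45944 906185
2 6887 46293 859892
3 6535 46645 813247
4 6180 47000 766247
5 5823 47357 718890
6 5463 47717 671173
7 5100 48080 623093
8 4735 48445 574648
9 4367 48813 525835
10 3996 49184 476651
11 3622 49558 427093
12 3245 49935 377158
13 2866 50314 326844
14 2484 50696 276148
15 2098 51082 225066
16 1710 51470 173596
17 1319 51861 121735
18 925 52255 69480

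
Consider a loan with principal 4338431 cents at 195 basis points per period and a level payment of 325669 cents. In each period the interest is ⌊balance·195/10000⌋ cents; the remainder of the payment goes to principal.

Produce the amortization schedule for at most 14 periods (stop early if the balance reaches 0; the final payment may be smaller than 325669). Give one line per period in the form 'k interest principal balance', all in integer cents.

1. interest=⌊4338431·195/10000⌋=84599; principal=325669-84599=241070; balance=4338431-241070=4097361
2. interest=⌊4097361·195/10000⌋=79898; principal=325669-79898=245771; balance=4097361-245771=3851590
3. interest=⌊3851590·195/10000⌋=75106; principal=325669-75106=250563; balance=3851590-250563=3601027
4. interest=⌊3601027·195/10000⌋=70220; principal=325669-70220=255449; balance=3601027-255449=3345578
5. interest=⌊3345578·195/10000⌋=65238; principal=325669-65238=260431; balance=3345578-260431=3085147
6. interest=⌊3085147·195/10000⌋=60160; principal=325669-60160=265509; balance=3085147-265509=2819638
7. interest=⌊2819638·195/10000⌋=54982; principal=325669-54982=270687; balance=2819638-270687=2548951
8. interest=⌊2548951·195/10000⌋=49704; principal=325669-49704=275965; balance=2548951-275965=2272986
9. interest=⌊2272986·195/10000⌋=44323; principal=325669-44323=281346; balance=2272986-281346=1991640
10. interest=⌊1991640·195/10000⌋=38836; principal=325669-38836=286833; balance=1991640-286833=1704807
11. interest=⌊1704807·195/10000⌋=33243; principal=325669-33243=292426; balance=1704807-292426=1412381
12. interest=⌊1412381·195/10000⌋=27541; principal=325669-27541=298128; balance=1412381-298128=1114253
13. interest=⌊1114253·195/10000⌋=21727; principal=325669-21727=303942; balance=1114253-303942=810311
14. interest=⌊810311·195/10000⌋=15801; principal=325669-15801=309868; balance=810311-309868=500443

1 84599 241070 4097361
2 79898 245771 3851590
3 75106 250563 3601027
4 70220 255449 3345578
5 65238 260431 3085147
6 60160 265509 2819638
7 54982 270687 2548951
8 49704 275965 2272986
9 44323 281346 1991640
10 38836 286833 1704807
11 33243 292426 1412381
12 27541 298128 1114253
13 21727 303942 810311
14 15801 309868 500443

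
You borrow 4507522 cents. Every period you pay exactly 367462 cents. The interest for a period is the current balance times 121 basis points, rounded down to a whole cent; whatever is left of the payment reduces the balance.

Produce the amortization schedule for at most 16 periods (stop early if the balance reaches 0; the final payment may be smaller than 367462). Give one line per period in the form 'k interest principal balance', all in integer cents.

1 54541 312921 4194601
2 50754 316708 3877893
3 46922 320540 3557353
4 43043 324419 3232934
5 39118 328344 2904590
6 35145 332317 2572273
7 31124 336338 2235935
8 27054 340408 1895527
9 22935 344527 1551000
10 18767 348695 1202305
11 14547 352915 849390
12 10277 357185 492205
13 5955 361507 130698
14 1581 130698 0

1. interest=⌊4507522·121/10000⌋=54541; principal=367462-54541=312921; balance=4507522-312921=4194601
2. interest=⌊4194601·121/10000⌋=50754; principal=367462-50754=316708; balance=4194601-316708=3877893
3. interest=⌊3877893·121/10000⌋=46922; principal=367462-46922=320540; balance=3877893-320540=3557353
4. interest=⌊3557353·121/10000⌋=43043; principal=367462-43043=324419; balance=3557353-324419=3232934
5. interest=⌊3232934·121/10000⌋=39118; principal=367462-39118=328344; balance=3232934-328344=2904590
6. interest=⌊2904590·121/10000⌋=35145; principal=367462-35145=332317; balance=2904590-332317=2572273
7. interest=⌊2572273·121/10000⌋=31124; principal=367462-31124=336338; balance=2572273-336338=2235935
8. interest=⌊2235935·121/10000⌋=27054; principal=367462-27054=340408; balance=2235935-340408=1895527
9. interest=⌊1895527·121/10000⌋=22935; principal=367462-22935=344527; balance=1895527-344527=1551000
10. interest=⌊1551000·121/10000⌋=18767; principal=367462-18767=348695; balance=1551000-348695=1202305
11. interest=⌊1202305·121/10000⌋=14547; principal=367462-14547=352915; balance=1202305-352915=849390
12. interest=⌊849390·121/10000⌋=10277; principal=367462-10277=357185; balance=849390-357185=492205
13. interest=⌊492205·121/10000⌋=5955; principal=367462-5955=361507; balance=492205-361507=130698
14. interest=⌊130698·121/10000⌋=1581; principal=min(367462-1581,130698)=130698; balance=130698-130698=0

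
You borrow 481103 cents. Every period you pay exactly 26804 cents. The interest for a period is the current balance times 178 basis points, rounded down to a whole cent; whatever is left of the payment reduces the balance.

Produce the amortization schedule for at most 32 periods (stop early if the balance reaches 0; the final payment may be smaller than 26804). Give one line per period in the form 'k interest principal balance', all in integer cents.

1 8563 18241 462862
2 8238 18566 444296
3 7908 18896 425400
4 7572 19232 406168
5 7229 19575 386593
6 6881 19923 366670
7 6526 20278 346392
8 6165 20639 325753
9 5798 21006 304747
10 5424 21380 283367
11 5043 21761 261606
12 4656 22148 239458
13 4262 22542 216916
14 3861 22943 193973
15 3452 23352 170621
16 3037 23767 146854
17 2614 24190 122664
18 2183 24621 98043
19 1745 25059 72984
20 1299 25505 47479
21 845 25959 21520
22 383 21520 0

1. interest=⌊481103·178/10000⌋=8563; principal=26804-8563=18241; balance=481103-18241=462862
2. interest=⌊462862·178/10000⌋=8238; principal=26804-8238=18566; balance=462862-18566=444296
3. interest=⌊444296·178/10000⌋=7908; principal=26804-7908=18896; balance=444296-18896=425400
4. interest=⌊425400·178/10000⌋=7572; principal=26804-7572=19232; balance=425400-19232=406168
5. interest=⌊406168·178/10000⌋=7229; principal=26804-7229=19575; balance=406168-19575=386593
6. interest=⌊386593·178/10000⌋=6881; principal=26804-6881=19923; balance=386593-19923=366670
7. interest=⌊366670·178/10000⌋=6526; principal=26804-6526=20278; balance=366670-20278=346392
8. interest=⌊346392·178/10000⌋=6165; principal=26804-6165=20639; balance=346392-20639=325753
9. interest=⌊325753·178/10000⌋=5798; principal=26804-5798=21006; balance=325753-21006=304747
10. interest=⌊304747·178/10000⌋=5424; principal=26804-5424=21380; balance=304747-21380=283367
11. interest=⌊283367·178/10000⌋=5043; principal=26804-5043=21761; balance=283367-21761=261606
12. interest=⌊261606·178/10000⌋=4656; principal=26804-4656=22148; balance=261606-22148=239458
13. interest=⌊239458·178/10000⌋=4262; principal=26804-4262=22542; balance=239458-22542=216916
14. interest=⌊216916·178/10000⌋=3861; principal=26804-3861=22943; balance=216916-22943=193973
15. interest=⌊193973·178/10000⌋=3452; principal=26804-3452=23352; balance=193973-23352=170621
16. interest=⌊170621·178/10000⌋=3037; principal=26804-3037=23767; balance=170621-23767=146854
17. interest=⌊146854·178/10000⌋=2614; principal=26804-2614=24190; balance=146854-24190=122664
18. interest=⌊122664·178/10000⌋=2183; principal=26804-2183=24621; balance=122664-24621=98043
19. interest=⌊98043·178/10000⌋=1745; principal=26804-1745=25059; balance=98043-25059=72984
20. interest=⌊72984·178/10000⌋=1299; principal=26804-1299=25505; balance=72984-25505=47479
21. interest=⌊47479·178/10000⌋=845; principal=26804-845=25959; balance=47479-25959=21520
22. interest=⌊21520·178/10000⌋=383; principal=min(26804-383,21520)=21520; balance=21520-21520=0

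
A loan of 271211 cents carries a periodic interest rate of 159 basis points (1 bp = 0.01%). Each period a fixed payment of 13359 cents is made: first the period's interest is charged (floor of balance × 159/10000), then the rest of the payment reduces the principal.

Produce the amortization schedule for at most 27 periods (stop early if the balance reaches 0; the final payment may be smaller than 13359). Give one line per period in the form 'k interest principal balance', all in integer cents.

1. interest=⌊271211·159/10000⌋=4312; principal=13359-4312=9047; balance=271211-9047=262164
2. interest=⌊262164·159/10000⌋=4168; principal=13359-4168=9191; balance=262164-9191=252973
3. interest=⌊252973·159/10000⌋=4022; principal=13359-4022=9337; balance=252973-9337=243636
4. interest=⌊243636·159/10000⌋=3873; principal=13359-3873=9486; balance=243636-9486=234150
5. interest=⌊234150·159/10000⌋=3722; principal=13359-3722=9637; balance=234150-9637=224513
6. interest=⌊224513·159/10000⌋=3569; principal=13359-3569=9790; balance=224513-9790=214723
7. interest=⌊214723·159/10000⌋=3414; principal=13359-3414=9945; balance=214723-9945=204778
8. interest=⌊204778·159/10000⌋=3255; principal=13359-3255=10104; balance=204778-10104=194674
9. interest=⌊194674·159/10000⌋=3095; principal=13359-3095=10264; balance=194674-10264=184410
10. interest=⌊184410·159/10000⌋=2932; principal=13359-2932=10427; balance=184410-10427=173983
11. interest=⌊173983·159/10000⌋=2766; principal=13359-2766=10593; balance=173983-10593=163390
12. interest=⌊163390·159/10000⌋=2597; principal=13359-2597=10762; balance=163390-10762=152628
13. interest=⌊152628·159/10000⌋=2426; principal=13359-2426=10933; balance=152628-10933=141695
14. interest=⌊141695·159/10000⌋=2252; principal=13359-2252=11107; balance=141695-11107=130588
15. interest=⌊130588·159/10000⌋=2076; principal=13359-2076=11283; balance=130588-11283=119305
16. interest=⌊119305·159/10000⌋=1896; principal=13359-1896=11463; balance=119305-11463=107842
17. interest=⌊107842·159/10000⌋=1714; principal=13359-1714=11645; balance=107842-11645=96197
18. interest=⌊96197·159/10000⌋=1529; principal=13359-1529=11830; balance=96197-11830=84367
19. interest=⌊84367·159/10000⌋=1341; principal=13359-1341=12018; balance=84367-12018=72349
20. interest=⌊72349·159/10000⌋=1150; principal=13359-1150=12209; balance=72349-12209=60140
21. interest=⌊60140·159/10000⌋=956; principal=13359-956=12403; balance=60140-12403=47737
22. interest=⌊47737·159/10000⌋=759; principal=13359-759=12600; balance=47737-12600=35137
23. interest=⌊35137·159/10000⌋=558; principal=13359-558=12801; balance=35137-12801=22336
24. interest=⌊22336·159/10000⌋=355; principal=13359-355=13004; balance=22336-13004=9332
25. interest=⌊9332·159/10000⌋=148; principal=min(13359-148,9332)=9332; balance=9332-9332=0

1 4312 9047 262164
2 4168 9191 252973
3 4022 9337 243636
4 3873 9486 234150
5 3722 9637 224513
6 3569 9790 214723
7 3414 9945 204778
8 3255 10104 194674
9 3095 10264 184410
10 2932 10427 173983
11 2766 10593 163390
12 2597 10762 152628
13 2426 10933 141695
14 2252 11107 130588
15 2076 11283 119305
16 1896 11463 107842
17 1714 11645 96197
18 1529 11830 84367
19 1341 12018 72349
20 1150 12209 60140
21 956 12403 47737
22 759 12600 35137
23 558 12801 22336
24 355 13004 9332
25 148 9332 0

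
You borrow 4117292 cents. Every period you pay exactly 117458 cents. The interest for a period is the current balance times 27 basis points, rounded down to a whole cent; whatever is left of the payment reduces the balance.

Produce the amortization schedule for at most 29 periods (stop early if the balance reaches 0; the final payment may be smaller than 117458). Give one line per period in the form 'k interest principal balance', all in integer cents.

1. interest=⌊4117292·27/10000⌋=11116; principal=117458-11116=106342; balance=4117292-106342=4010950
2. interest=⌊4010950·27/10000⌋=10829; principal=117458-10829=106629; balance=4010950-106629=3904321
3. interest=⌊3904321·27/10000⌋=10541; principal=117458-10541=106917; balance=3904321-106917=3797404
4. interest=⌊3797404·27/10000⌋=10252; principal=117458-10252=107206; balance=3797404-107206=3690198
5. interest=⌊3690198·27/10000⌋=9963; principal=117458-9963=107495; balance=3690198-107495=3582703
6. interest=⌊3582703·27/10000⌋=9673; principal=117458-9673=107785; balance=3582703-107785=3474918
7. interest=⌊3474918·27/10000⌋=9382; principal=117458-9382=108076; balance=3474918-108076=3366842
8. interest=⌊3366842·27/10000⌋=9090; principal=117458-9090=108368; balance=3366842-108368=3258474
9. interest=⌊3258474·27/10000⌋=8797; principal=117458-8797=108661; balance=3258474-108661=3149813
10. interest=⌊3149813·27/10000⌋=8504; principal=117458-8504=108954; balance=3149813-108954=3040859
11. interest=⌊3040859·27/10000⌋=8210; principal=117458-8210=109248; balance=3040859-109248=2931611
12. interest=⌊2931611·27/10000⌋=7915; principal=117458-7915=109543; balance=2931611-109543=2822068
13. interest=⌊2822068·27/10000⌋=7619; principal=117458-7619=109839; balance=2822068-109839=2712229
14. interest=⌊2712229·27/10000⌋=7323; principal=117458-7323=110135; balance=2712229-110135=2602094
15. interest=⌊2602094·27/10000⌋=7025; principal=117458-7025=110433; balance=2602094-110433=2491661
16. interest=⌊2491661·27/10000⌋=6727; principal=117458-6727=110731; balance=2491661-110731=2380930
17. interest=⌊2380930·27/10000⌋=6428; principal=117458-6428=111030; balance=2380930-111030=2269900
18. interest=⌊2269900·27/10000⌋=6128; principal=117458-6128=111330; balance=2269900-111330=2158570
19. interest=⌊2158570·27/10000⌋=5828; principal=117458-5828=111630; balance=2158570-111630=2046940
20. interest=⌊2046940·27/10000⌋=5526; principal=117458-5526=111932; balance=2046940-111932=1935008
21. interest=⌊1935008·27/10000⌋=5224; principal=117458-5224=112234; balance=1935008-112234=1822774
22. interest=⌊1822774·27/10000⌋=4921; principal=117458-4921=112537; balance=1822774-112537=1710237
23. interest=⌊1710237·27/10000⌋=4617; principal=117458-4617=112841; balance=1710237-112841=1597396
24. interest=⌊1597396·27/10000⌋=4312; principal=117458-4312=113146; balance=1597396-113146=1484250
25. interest=⌊1484250·27/10000⌋=4007; principal=117458-4007=113451; balance=1484250-113451=1370799
26. interest=⌊1370799·27/10000⌋=3701; principal=117458-3701=113757; balance=1370799-113757=1257042
27. interest=⌊1257042·27/10000⌋=3394; principal=117458-3394=114064; balance=1257042-114064=1142978
28. interest=⌊1142978·27/10000⌋=3086; principal=117458-3086=114372; balance=1142978-114372=1028606
29. interest=⌊1028606·27/10000⌋=2777; principal=117458-2777=114681; balance=1028606-114681=913925

1 11116 106342 4010950
2 10829 106629 3904321
3 10541 106917 3797404
4 10252 107206 3690198
5 9963 107495 3582703
6 9673 107785 3474918
7 9382 108076 3366842
8 9090 108368 3258474
9 8797 108661 3149813
10 8504 108954 3040859
11 8210 109248 2931611
12 7915 109543 2822068
13 7619 109839 2712229
14 7323 110135 2602094
15 7025 110433 2491661
16 6727 110731 2380930
17 6428 111030 2269900
18 6128 111330 2158570
19 5828 111630 2046940
20 5526 111932 1935008
21 5224 112234 1822774
22 4921 112537 1710237
23 4617 112841 1597396
24 4312 113146 1484250
25 4007 113451 1370799
26 3701 113757 1257042
27 3394 114064 1142978
28 3086 114372 1028606
29 2777 114681 913925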